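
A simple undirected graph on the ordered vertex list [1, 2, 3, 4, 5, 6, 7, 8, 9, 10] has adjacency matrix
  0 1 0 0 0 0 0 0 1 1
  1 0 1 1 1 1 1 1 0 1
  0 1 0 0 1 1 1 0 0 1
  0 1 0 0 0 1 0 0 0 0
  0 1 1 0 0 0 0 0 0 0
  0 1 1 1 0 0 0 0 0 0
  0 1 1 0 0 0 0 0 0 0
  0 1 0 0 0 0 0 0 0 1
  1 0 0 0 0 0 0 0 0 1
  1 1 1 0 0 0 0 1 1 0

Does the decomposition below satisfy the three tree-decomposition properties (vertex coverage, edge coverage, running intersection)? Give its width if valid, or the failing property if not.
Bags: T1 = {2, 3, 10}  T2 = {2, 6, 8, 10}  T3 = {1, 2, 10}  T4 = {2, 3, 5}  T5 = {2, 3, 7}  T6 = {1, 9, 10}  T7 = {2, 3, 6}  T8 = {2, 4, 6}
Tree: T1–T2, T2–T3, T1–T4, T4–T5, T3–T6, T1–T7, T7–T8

A tree decomposition must satisfy three properties: every vertex lies in some bag; for every edge, both endpoints lie together in some bag; and for every vertex, the bags containing it form a connected subtree. Here bags containing vertex 6 are not connected in the tree, so the decomposition is invalid.

No — bags containing vertex 6 are not connected in the tree.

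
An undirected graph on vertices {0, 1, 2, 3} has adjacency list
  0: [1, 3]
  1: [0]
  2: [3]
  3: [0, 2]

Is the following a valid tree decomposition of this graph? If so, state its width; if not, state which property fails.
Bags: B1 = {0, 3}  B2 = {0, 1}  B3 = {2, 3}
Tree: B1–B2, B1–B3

Yes; width 1.

Checking the three conditions: (i) the bags cover all of {0, 1, 2, 3}; (ii) for each edge, some bag contains both endpoints; (iii) the bags containing any fixed vertex form a subtree. All hold, so the decomposition is valid with width 2 − 1 = 1.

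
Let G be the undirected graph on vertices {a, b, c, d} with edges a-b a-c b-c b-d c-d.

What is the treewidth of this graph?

A width-2 tree decomposition is:
Bags: B1 = {a, b, c}  B2 = {b, c, d}
Tree: B1–B2
Each bag holds 3 vertices, so the decomposition has width 2, which upper-bounds the treewidth. For the lower bound, the 3 vertices {b, c, d} are pairwise adjacent, and any tree decomposition puts a clique entirely inside one bag — forcing width ≥ 2. The upper and lower bounds meet at 2, so that is the treewidth.

2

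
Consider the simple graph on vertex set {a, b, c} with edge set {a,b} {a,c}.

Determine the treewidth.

A width-1 tree decomposition is:
Bags: B1 = {a, b}  B2 = {a, c}
Tree: B1–B2
The largest bag has 2 vertices, giving width 1; this decomposition certifies tw(G) ≤ 1. Since G has at least one edge (e.g. b–a), it is not an edgeless graph, so tw(G) ≥ 1. The upper and lower bounds meet at 1, so that is the treewidth.

1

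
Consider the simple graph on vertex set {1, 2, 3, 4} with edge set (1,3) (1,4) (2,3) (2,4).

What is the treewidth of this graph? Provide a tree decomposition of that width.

Every bag has size at most 3, so the width is 3 − 1 = 2 and tw(G) ≤ 2. The edges 3–1–4–2–3 form a cycle, so G is not a tree and its treewidth is at least 2. The upper and lower bounds meet at 2, so that is the treewidth.

Treewidth 2.
One optimal decomposition is:
Bags: B1 = {1, 3, 4}  B2 = {2, 3, 4}
Tree: B1–B2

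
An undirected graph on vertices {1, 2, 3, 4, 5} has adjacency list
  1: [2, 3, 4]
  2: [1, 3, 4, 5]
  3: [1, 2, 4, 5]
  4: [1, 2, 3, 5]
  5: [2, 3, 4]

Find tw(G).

A width-3 tree decomposition is:
Bags: B1 = {2, 3, 4, 5}  B2 = {1, 2, 3, 4}
Tree: B1–B2
Each bag holds 4 vertices, so the decomposition has width 3, which upper-bounds the treewidth. Conversely, {1, 2, 3, 4} is a clique of size 4, and the vertices of any clique must share a bag in every tree decomposition; so some bag has ≥ 4 vertices and tw(G) ≥ 3. Hence tw(G) = 3 exactly.

3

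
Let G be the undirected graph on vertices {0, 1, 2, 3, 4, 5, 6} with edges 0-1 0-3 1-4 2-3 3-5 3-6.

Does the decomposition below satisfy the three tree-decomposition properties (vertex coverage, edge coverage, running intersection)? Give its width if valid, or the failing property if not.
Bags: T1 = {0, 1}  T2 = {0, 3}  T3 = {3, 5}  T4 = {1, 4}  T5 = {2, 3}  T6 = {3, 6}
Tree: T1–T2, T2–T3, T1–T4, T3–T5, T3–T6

Yes; width 1.

Every vertex of G appears in some bag (union = {0, 1, 2, 3, 4, 5, 6}); every edge is covered by a bag; and for each vertex v the set of bags containing v is connected in the bag tree. The decomposition is therefore valid. The largest bag has 2 vertices, so the width is 1.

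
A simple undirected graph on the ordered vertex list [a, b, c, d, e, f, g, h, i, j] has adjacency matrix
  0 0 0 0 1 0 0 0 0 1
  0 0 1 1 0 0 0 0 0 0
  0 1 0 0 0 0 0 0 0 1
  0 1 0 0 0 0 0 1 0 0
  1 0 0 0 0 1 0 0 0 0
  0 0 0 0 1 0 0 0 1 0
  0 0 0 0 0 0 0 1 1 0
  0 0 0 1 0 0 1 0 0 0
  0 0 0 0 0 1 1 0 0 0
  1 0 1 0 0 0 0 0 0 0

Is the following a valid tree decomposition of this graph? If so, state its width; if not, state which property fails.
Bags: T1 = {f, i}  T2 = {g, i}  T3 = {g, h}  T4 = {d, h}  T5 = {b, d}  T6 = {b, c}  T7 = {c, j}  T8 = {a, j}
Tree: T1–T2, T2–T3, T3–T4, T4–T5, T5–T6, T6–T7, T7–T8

No — vertex e appears in no bag.

A tree decomposition must satisfy three properties: every vertex lies in some bag; for every edge, both endpoints lie together in some bag; and for every vertex, the bags containing it form a connected subtree. Here vertex e appears in no bag, so the decomposition is invalid.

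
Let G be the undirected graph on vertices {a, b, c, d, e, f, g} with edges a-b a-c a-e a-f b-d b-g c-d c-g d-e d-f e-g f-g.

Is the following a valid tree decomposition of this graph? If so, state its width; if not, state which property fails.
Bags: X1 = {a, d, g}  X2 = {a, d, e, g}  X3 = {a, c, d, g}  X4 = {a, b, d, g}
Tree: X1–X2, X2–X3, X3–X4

No — vertex f appears in no bag.

A tree decomposition must satisfy three properties: every vertex lies in some bag; for every edge, both endpoints lie together in some bag; and for every vertex, the bags containing it form a connected subtree. Here vertex f appears in no bag, so the decomposition is invalid.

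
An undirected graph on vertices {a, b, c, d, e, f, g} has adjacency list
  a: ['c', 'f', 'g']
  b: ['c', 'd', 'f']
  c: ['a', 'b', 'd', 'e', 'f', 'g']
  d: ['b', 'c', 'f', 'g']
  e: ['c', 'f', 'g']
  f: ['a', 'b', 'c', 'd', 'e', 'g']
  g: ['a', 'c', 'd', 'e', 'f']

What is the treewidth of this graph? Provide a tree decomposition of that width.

Treewidth 3.
One optimal decomposition is:
Bags: B1 = {b, c, d, f}  B2 = {c, d, f, g}  B3 = {a, c, f, g}  B4 = {c, e, f, g}
Tree: B1–B2, B2–B3, B3–B4

The largest bag has 4 vertices, giving width 3; this decomposition certifies tw(G) ≤ 3. Conversely, {c, d, f, g} is a clique of size 4, and the vertices of any clique must share a bag in every tree decomposition; so some bag has ≥ 4 vertices and tw(G) ≥ 3. Combining the bounds, tw(G) = 3.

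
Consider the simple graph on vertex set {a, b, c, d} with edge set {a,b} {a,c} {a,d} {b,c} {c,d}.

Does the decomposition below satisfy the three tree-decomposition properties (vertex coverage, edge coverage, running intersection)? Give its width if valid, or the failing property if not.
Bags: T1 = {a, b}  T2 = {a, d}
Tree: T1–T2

A tree decomposition must satisfy three properties: every vertex lies in some bag; for every edge, both endpoints lie together in some bag; and for every vertex, the bags containing it form a connected subtree. Here vertex c appears in no bag, so the decomposition is invalid.

No — vertex c appears in no bag.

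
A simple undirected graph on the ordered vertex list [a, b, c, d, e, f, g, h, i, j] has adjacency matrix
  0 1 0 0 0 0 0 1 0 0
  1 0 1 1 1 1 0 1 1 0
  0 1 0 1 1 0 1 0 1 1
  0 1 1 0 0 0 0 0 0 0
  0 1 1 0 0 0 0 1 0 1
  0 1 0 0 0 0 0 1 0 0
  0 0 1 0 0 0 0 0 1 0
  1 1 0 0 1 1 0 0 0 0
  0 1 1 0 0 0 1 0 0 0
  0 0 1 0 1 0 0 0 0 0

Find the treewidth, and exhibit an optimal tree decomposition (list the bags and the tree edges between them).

Treewidth 2.
Bags: B1 = {a, b, h}  B2 = {b, e, h}  B3 = {b, f, h}  B4 = {b, c, e}  B5 = {b, c, i}  B6 = {c, e, j}  B7 = {b, c, d}  B8 = {c, g, i}
Tree: B1–B2, B1–B3, B2–B4, B4–B5, B4–B6, B4–B7, B5–B8

The largest bag has 3 vertices, giving width 2; this decomposition certifies tw(G) ≤ 2. For the lower bound, the 3 vertices {c, g, i} are pairwise adjacent, and any tree decomposition puts a clique entirely inside one bag — forcing width ≥ 2. Combining the bounds, tw(G) = 2.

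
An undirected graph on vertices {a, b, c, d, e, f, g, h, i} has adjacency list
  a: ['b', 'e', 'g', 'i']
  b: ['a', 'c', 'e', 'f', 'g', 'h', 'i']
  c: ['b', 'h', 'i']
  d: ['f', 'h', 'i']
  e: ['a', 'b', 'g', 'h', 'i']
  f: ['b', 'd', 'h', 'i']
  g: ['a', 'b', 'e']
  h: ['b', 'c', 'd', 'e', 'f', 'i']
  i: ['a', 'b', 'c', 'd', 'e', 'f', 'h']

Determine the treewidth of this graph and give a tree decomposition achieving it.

Treewidth 3.
One such decomposition:
Bags: B1 = {b, e, h, i}  B2 = {b, f, h, i}  B3 = {a, b, e, i}  B4 = {a, b, e, g}  B5 = {d, f, h, i}  B6 = {b, c, h, i}
Tree: B1–B2, B1–B3, B3–B4, B2–B5, B1–B6

Each bag holds 4 vertices, so the decomposition has width 3, which upper-bounds the treewidth. For the lower bound, the 4 vertices {d, f, h, i} are pairwise adjacent, and any tree decomposition puts a clique entirely inside one bag — forcing width ≥ 3. The upper and lower bounds meet at 3, so that is the treewidth.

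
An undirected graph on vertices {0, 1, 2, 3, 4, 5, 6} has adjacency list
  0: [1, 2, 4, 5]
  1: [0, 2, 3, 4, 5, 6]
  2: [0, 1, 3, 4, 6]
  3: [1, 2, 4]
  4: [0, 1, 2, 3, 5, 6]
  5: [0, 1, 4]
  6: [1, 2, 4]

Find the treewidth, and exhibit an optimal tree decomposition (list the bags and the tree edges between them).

The largest bag has 4 vertices, giving width 3; this decomposition certifies tw(G) ≤ 3. For the lower bound, the 4 vertices {0, 1, 2, 4} are pairwise adjacent, and any tree decomposition puts a clique entirely inside one bag — forcing width ≥ 3. The upper and lower bounds meet at 3, so that is the treewidth.

Treewidth 3.
Bags: B1 = {1, 2, 3, 4}  B2 = {1, 2, 4, 6}  B3 = {0, 1, 2, 4}  B4 = {0, 1, 4, 5}
Tree: B1–B2, B1–B3, B3–B4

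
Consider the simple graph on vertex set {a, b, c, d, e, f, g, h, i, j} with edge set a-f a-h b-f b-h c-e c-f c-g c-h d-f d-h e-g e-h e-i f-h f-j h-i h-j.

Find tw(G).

2

A width-2 tree decomposition is:
Bags: B1 = {e, h, i}  B2 = {c, e, h}  B3 = {c, f, h}  B4 = {b, f, h}  B5 = {f, h, j}  B6 = {a, f, h}  B7 = {d, f, h}  B8 = {c, e, g}
Tree: B1–B2, B2–B3, B3–B4, B3–B5, B3–B6, B4–B7, B2–B8
Each bag holds 3 vertices, so the decomposition has width 2, which upper-bounds the treewidth. Conversely, {c, e, g} is a clique of size 3, and the vertices of any clique must share a bag in every tree decomposition; so some bag has ≥ 3 vertices and tw(G) ≥ 2. Combining the bounds, tw(G) = 2.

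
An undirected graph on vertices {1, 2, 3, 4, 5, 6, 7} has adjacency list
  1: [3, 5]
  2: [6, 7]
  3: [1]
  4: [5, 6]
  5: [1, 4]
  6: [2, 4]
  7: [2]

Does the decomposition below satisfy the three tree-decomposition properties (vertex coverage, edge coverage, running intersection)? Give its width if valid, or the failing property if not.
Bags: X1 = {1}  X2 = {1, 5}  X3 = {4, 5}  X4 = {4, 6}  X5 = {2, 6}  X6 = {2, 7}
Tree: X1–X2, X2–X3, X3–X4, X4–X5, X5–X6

A tree decomposition must satisfy three properties: every vertex lies in some bag; for every edge, both endpoints lie together in some bag; and for every vertex, the bags containing it form a connected subtree. Here vertex 3 appears in no bag, so the decomposition is invalid.

No — vertex 3 appears in no bag.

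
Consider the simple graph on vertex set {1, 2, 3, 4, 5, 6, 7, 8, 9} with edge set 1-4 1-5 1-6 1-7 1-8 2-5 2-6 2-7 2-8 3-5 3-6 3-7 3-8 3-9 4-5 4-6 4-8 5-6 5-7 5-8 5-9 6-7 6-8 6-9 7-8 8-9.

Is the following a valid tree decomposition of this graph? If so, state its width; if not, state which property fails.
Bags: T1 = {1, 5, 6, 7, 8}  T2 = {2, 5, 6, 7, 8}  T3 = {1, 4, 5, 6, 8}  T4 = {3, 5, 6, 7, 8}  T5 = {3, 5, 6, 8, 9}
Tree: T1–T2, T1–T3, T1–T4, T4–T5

Vertex coverage: the bags together contain {1, 2, 3, 4, 5, 6, 7, 8, 9}, the full vertex set. Edge coverage: each edge of G has both endpoints in at least one bag. Running intersection: for every vertex, the bags containing it form a connected subtree. All three properties hold, so this is a valid tree decomposition of width max|bag| − 1 = 4, and hence tw(G) ≤ 4.

Yes; width 4.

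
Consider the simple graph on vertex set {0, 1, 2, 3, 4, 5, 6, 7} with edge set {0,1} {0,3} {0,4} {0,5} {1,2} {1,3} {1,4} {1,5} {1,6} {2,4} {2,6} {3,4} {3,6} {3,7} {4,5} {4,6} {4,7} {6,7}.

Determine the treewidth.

3

A width-3 tree decomposition is:
Bags: B1 = {1, 3, 4, 6}  B2 = {1, 2, 4, 6}  B3 = {3, 4, 6, 7}  B4 = {0, 1, 3, 4}  B5 = {0, 1, 4, 5}
Tree: B1–B2, B1–B3, B1–B4, B4–B5
Each bag holds 4 vertices, so the decomposition has width 3, which upper-bounds the treewidth. On the other hand G contains the 4-clique {0, 1, 3, 4}. A clique must lie in a single bag of any decomposition, so no decomposition can have width below 3. Hence tw(G) = 3 exactly.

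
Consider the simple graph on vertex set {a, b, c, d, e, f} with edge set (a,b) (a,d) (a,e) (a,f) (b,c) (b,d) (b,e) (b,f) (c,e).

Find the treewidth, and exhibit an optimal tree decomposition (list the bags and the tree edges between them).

Each bag holds 3 vertices, so the decomposition has width 2, which upper-bounds the treewidth. Conversely, {b, c, e} is a clique of size 3, and the vertices of any clique must share a bag in every tree decomposition; so some bag has ≥ 3 vertices and tw(G) ≥ 2. The upper and lower bounds meet at 2, so that is the treewidth.

Treewidth 2.
One optimal decomposition is:
Bags: B1 = {a, b, f}  B2 = {a, b, d}  B3 = {a, b, e}  B4 = {b, c, e}
Tree: B1–B2, B2–B3, B3–B4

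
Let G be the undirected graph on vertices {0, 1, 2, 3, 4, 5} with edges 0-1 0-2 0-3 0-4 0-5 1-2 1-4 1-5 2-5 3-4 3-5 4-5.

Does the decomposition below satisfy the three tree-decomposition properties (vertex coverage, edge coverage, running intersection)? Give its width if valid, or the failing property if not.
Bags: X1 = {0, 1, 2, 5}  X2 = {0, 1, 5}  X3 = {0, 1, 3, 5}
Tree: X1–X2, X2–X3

No — vertex 4 appears in no bag.

A tree decomposition must satisfy three properties: every vertex lies in some bag; for every edge, both endpoints lie together in some bag; and for every vertex, the bags containing it form a connected subtree. Here vertex 4 appears in no bag, so the decomposition is invalid.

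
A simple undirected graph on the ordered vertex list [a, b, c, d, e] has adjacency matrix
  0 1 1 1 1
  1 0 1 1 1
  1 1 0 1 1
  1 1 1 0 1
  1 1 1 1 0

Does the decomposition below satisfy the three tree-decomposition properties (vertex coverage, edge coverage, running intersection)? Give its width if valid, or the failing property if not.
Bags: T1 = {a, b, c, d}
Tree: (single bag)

No — vertex e appears in no bag.

A tree decomposition must satisfy three properties: every vertex lies in some bag; for every edge, both endpoints lie together in some bag; and for every vertex, the bags containing it form a connected subtree. Here vertex e appears in no bag, so the decomposition is invalid.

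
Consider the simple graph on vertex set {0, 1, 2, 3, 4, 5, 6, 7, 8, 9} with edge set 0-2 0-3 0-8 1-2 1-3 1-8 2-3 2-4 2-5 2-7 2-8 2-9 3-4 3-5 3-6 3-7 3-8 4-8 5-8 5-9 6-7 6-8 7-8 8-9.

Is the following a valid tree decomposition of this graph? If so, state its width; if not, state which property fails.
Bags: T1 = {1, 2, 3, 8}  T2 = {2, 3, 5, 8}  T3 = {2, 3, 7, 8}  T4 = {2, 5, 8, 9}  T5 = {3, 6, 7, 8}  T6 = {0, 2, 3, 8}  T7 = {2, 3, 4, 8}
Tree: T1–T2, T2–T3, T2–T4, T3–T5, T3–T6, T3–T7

Yes; width 3.

Every vertex of G appears in some bag (union = {0, 1, 2, 3, 4, 5, 6, 7, 8, 9}); every edge is covered by a bag; and for each vertex v the set of bags containing v is connected in the bag tree. The decomposition is therefore valid. The largest bag has 4 vertices, so the width is 3.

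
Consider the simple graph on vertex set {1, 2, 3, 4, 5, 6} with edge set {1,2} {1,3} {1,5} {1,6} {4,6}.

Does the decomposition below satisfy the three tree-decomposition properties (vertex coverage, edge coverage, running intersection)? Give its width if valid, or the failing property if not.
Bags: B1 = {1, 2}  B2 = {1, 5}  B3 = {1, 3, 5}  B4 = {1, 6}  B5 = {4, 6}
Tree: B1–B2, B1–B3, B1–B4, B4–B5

A tree decomposition must satisfy three properties: every vertex lies in some bag; for every edge, both endpoints lie together in some bag; and for every vertex, the bags containing it form a connected subtree. Here bags containing vertex 5 are not connected in the tree, so the decomposition is invalid.

No — bags containing vertex 5 are not connected in the tree.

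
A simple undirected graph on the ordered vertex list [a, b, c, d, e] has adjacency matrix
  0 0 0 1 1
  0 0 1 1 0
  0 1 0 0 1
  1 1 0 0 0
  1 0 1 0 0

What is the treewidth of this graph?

A width-2 tree decomposition is:
Bags: B1 = {a, c, e}  B2 = {a, b, c}  B3 = {a, b, d}
Tree: B1–B2, B2–B3
Each bag holds 3 vertices, so the decomposition has width 2, which upper-bounds the treewidth. For the lower bound, G contains the cycle a–e–c–b–d–a, so G is not a forest; only forests have treewidth ≤ 1, hence tw(G) ≥ 2. Combining the bounds, tw(G) = 2.

2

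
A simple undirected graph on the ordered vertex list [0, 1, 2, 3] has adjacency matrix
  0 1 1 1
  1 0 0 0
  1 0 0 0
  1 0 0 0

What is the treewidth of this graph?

1

A width-1 tree decomposition is:
Bags: B1 = {0, 3}  B2 = {0, 1}  B3 = {0, 2}
Tree: B1–B2, B1–B3
Every bag has size at most 2, so the width is 2 − 1 = 1 and tw(G) ≤ 1. Since G has at least one edge (e.g. 0–3), it is not an edgeless graph, so tw(G) ≥ 1. The upper and lower bounds meet at 1, so that is the treewidth.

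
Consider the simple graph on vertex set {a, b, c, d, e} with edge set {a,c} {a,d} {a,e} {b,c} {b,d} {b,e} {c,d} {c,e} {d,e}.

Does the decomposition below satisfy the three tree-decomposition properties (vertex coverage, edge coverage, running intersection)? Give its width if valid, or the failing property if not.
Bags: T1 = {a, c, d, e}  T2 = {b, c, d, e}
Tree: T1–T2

Yes; width 3.

Vertex coverage: the bags together contain {a, b, c, d, e}, the full vertex set. Edge coverage: each edge of G has both endpoints in at least one bag. Running intersection: for every vertex, the bags containing it form a connected subtree. All three properties hold, so this is a valid tree decomposition of width max|bag| − 1 = 3, and hence tw(G) ≤ 3.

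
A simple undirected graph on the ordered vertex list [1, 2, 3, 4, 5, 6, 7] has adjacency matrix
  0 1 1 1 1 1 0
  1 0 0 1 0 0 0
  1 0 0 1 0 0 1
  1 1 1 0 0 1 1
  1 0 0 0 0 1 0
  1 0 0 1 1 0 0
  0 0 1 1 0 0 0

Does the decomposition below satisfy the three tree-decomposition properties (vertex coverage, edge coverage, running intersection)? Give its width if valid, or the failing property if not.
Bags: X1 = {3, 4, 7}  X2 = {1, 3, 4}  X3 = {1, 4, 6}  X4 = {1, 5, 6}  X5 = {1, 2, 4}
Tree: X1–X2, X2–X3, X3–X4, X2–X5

Yes; width 2.

Every vertex of G appears in some bag (union = {1, 2, 3, 4, 5, 6, 7}); every edge is covered by a bag; and for each vertex v the set of bags containing v is connected in the bag tree. The decomposition is therefore valid. The largest bag has 3 vertices, so the width is 2.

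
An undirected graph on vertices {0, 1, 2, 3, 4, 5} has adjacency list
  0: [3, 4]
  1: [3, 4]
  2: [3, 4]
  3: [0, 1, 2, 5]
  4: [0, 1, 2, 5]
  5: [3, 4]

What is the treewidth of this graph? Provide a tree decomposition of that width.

Every bag has size at most 3, so the width is 3 − 1 = 2 and tw(G) ≤ 2. Since 4–0–3–2–4 is a cycle in G, G is not acyclic. Forests are exactly the graphs of treewidth ≤ 1, so tw(G) ≥ 2. Combining the bounds, tw(G) = 2.

Treewidth 2.
Bags: B1 = {0, 3, 4}  B2 = {2, 3, 4}  B3 = {3, 4, 5}  B4 = {1, 3, 4}
Tree: B1–B2, B2–B3, B3–B4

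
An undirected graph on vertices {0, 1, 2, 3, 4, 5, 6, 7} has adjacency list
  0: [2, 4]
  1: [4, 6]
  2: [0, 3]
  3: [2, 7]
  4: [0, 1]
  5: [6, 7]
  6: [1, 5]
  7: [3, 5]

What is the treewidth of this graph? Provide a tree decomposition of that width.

Treewidth 2.
One such decomposition:
Bags: B1 = {1, 4, 6}  B2 = {4, 5, 6}  B3 = {4, 5, 7}  B4 = {3, 4, 7}  B5 = {2, 3, 4}  B6 = {0, 2, 4}
Tree: B1–B2, B2–B3, B3–B4, B4–B5, B5–B6

Every bag has size at most 3, so the width is 3 − 1 = 2 and tw(G) ≤ 2. The edges 4–1–6–5–7–3–2–0–4 form a cycle, so G is not a tree and its treewidth is at least 2. The upper and lower bounds meet at 2, so that is the treewidth.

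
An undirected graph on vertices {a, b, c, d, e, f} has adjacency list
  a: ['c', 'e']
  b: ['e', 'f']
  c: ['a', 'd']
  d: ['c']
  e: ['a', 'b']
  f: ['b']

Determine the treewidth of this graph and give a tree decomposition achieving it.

Treewidth 1.
One optimal decomposition is:
Bags: B1 = {b, f}  B2 = {b, e}  B3 = {a, e}  B4 = {a, c}  B5 = {c, d}
Tree: B1–B2, B2–B3, B3–B4, B4–B5

Every bag has size at most 2, so the width is 2 − 1 = 1 and tw(G) ≤ 1. Any graph with an edge has treewidth ≥ 1, and G has the edge f–b. Hence tw(G) = 1 exactly.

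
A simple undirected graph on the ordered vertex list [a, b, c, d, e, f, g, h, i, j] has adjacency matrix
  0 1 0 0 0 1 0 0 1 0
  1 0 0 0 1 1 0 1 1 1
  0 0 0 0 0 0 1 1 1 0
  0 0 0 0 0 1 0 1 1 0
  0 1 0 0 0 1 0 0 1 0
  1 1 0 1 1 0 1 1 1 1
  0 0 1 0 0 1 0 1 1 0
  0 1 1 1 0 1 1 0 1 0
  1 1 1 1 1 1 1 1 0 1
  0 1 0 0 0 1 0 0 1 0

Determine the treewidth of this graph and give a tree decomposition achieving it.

Treewidth 3.
One such decomposition:
Bags: B1 = {b, e, f, i}  B2 = {b, f, h, i}  B3 = {a, b, f, i}  B4 = {b, f, i, j}  B5 = {d, f, h, i}  B6 = {f, g, h, i}  B7 = {c, g, h, i}
Tree: B1–B2, B1–B3, B2–B4, B2–B5, B2–B6, B6–B7

The largest bag has 4 vertices, giving width 3; this decomposition certifies tw(G) ≤ 3. Conversely, {c, g, h, i} is a clique of size 4, and the vertices of any clique must share a bag in every tree decomposition; so some bag has ≥ 4 vertices and tw(G) ≥ 3. Hence tw(G) = 3 exactly.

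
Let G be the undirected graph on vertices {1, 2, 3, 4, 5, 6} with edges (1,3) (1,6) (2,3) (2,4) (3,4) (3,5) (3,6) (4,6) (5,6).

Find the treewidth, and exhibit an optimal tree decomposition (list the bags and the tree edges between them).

Every bag has size at most 3, so the width is 3 − 1 = 2 and tw(G) ≤ 2. On the other hand G contains the 3-clique {2, 3, 4}. A clique must lie in a single bag of any decomposition, so no decomposition can have width below 2. Therefore the treewidth is 2.

Treewidth 2.
Bags: B1 = {3, 4, 6}  B2 = {1, 3, 6}  B3 = {2, 3, 4}  B4 = {3, 5, 6}
Tree: B1–B2, B1–B3, B2–B4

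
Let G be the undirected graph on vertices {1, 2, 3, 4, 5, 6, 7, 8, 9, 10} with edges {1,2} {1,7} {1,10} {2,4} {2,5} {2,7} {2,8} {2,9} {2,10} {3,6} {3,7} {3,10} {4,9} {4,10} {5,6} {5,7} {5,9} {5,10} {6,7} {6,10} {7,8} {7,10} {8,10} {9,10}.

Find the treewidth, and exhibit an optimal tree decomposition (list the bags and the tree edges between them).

The largest bag has 4 vertices, giving width 3; this decomposition certifies tw(G) ≤ 3. On the other hand G contains the 4-clique {2, 4, 9, 10}. A clique must lie in a single bag of any decomposition, so no decomposition can have width below 3. Therefore the treewidth is 3.

Treewidth 3.
Bags: B1 = {2, 5, 7, 10}  B2 = {1, 2, 7, 10}  B3 = {5, 6, 7, 10}  B4 = {2, 7, 8, 10}  B5 = {2, 5, 9, 10}  B6 = {3, 6, 7, 10}  B7 = {2, 4, 9, 10}
Tree: B1–B2, B1–B3, B2–B4, B1–B5, B3–B6, B5–B7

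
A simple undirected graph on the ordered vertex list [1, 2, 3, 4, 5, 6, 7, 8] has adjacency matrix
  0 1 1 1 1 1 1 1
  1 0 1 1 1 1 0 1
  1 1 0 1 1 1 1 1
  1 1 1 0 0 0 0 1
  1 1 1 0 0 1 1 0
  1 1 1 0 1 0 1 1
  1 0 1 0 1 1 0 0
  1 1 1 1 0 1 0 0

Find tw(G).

4

A width-4 tree decomposition is:
Bags: B1 = {1, 2, 3, 4, 8}  B2 = {1, 2, 3, 6, 8}  B3 = {1, 2, 3, 5, 6}  B4 = {1, 3, 5, 6, 7}
Tree: B1–B2, B2–B3, B3–B4
Every bag has size at most 5, so the width is 5 − 1 = 4 and tw(G) ≤ 4. Conversely, {1, 2, 3, 4, 8} is a clique of size 5, and the vertices of any clique must share a bag in every tree decomposition; so some bag has ≥ 5 vertices and tw(G) ≥ 4. Therefore the treewidth is 4.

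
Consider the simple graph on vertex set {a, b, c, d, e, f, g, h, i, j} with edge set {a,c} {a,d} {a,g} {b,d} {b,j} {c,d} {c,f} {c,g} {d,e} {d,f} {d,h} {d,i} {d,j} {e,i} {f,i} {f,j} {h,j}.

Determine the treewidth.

2

A width-2 tree decomposition is:
Bags: B1 = {d, f, i}  B2 = {c, d, f}  B3 = {a, c, d}  B4 = {a, c, g}  B5 = {d, f, j}  B6 = {b, d, j}  B7 = {d, h, j}  B8 = {d, e, i}
Tree: B1–B2, B2–B3, B3–B4, B1–B5, B5–B6, B6–B7, B1–B8
Each bag holds 3 vertices, so the decomposition has width 2, which upper-bounds the treewidth. On the other hand G contains the 3-clique {d, f, j}. A clique must lie in a single bag of any decomposition, so no decomposition can have width below 2. Therefore the treewidth is 2.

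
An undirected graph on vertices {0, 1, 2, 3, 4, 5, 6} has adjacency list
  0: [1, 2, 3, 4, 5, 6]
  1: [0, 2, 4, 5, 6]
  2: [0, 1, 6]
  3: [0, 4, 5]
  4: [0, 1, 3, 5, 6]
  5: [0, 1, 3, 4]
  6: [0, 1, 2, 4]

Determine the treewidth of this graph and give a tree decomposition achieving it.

Each bag holds 4 vertices, so the decomposition has width 3, which upper-bounds the treewidth. For the lower bound, the 4 vertices {0, 1, 2, 6} are pairwise adjacent, and any tree decomposition puts a clique entirely inside one bag — forcing width ≥ 3. Combining the bounds, tw(G) = 3.

Treewidth 3.
One optimal decomposition is:
Bags: B1 = {0, 3, 4, 5}  B2 = {0, 1, 4, 5}  B3 = {0, 1, 4, 6}  B4 = {0, 1, 2, 6}
Tree: B1–B2, B2–B3, B3–B4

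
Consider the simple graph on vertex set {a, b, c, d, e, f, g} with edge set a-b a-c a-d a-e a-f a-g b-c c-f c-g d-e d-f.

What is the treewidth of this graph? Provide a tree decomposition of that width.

Every bag has size at most 3, so the width is 3 − 1 = 2 and tw(G) ≤ 2. On the other hand G contains the 3-clique {a, d, e}. A clique must lie in a single bag of any decomposition, so no decomposition can have width below 2. Combining the bounds, tw(G) = 2.

Treewidth 2.
One such decomposition:
Bags: B1 = {a, c, f}  B2 = {a, d, f}  B3 = {a, c, g}  B4 = {a, b, c}  B5 = {a, d, e}
Tree: B1–B2, B1–B3, B3–B4, B2–B5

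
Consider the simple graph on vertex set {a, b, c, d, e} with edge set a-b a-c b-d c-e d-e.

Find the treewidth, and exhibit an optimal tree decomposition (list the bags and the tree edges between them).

Each bag holds 3 vertices, so the decomposition has width 2, which upper-bounds the treewidth. The edges d–e–c–a–b–d form a cycle, so G is not a tree and its treewidth is at least 2. Combining the bounds, tw(G) = 2.

Treewidth 2.
Bags: B1 = {c, d, e}  B2 = {a, c, d}  B3 = {a, b, d}
Tree: B1–B2, B2–B3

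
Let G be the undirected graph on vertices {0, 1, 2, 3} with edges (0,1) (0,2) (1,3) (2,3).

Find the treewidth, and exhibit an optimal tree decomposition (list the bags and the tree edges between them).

Every bag has size at most 3, so the width is 3 − 1 = 2 and tw(G) ≤ 2. For the lower bound, G contains the cycle 2–0–1–3–2, so G is not a forest; only forests have treewidth ≤ 1, hence tw(G) ≥ 2. Therefore the treewidth is 2.

Treewidth 2.
One optimal decomposition is:
Bags: B1 = {0, 1, 2}  B2 = {1, 2, 3}
Tree: B1–B2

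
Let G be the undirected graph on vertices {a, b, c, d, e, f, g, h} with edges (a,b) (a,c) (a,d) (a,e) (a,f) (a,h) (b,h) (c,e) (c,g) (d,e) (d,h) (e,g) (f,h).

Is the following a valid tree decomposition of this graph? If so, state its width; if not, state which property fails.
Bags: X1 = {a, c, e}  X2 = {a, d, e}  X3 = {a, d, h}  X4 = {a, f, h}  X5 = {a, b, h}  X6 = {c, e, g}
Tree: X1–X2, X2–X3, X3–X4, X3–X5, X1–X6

Every vertex of G appears in some bag (union = {a, b, c, d, e, f, g, h}); every edge is covered by a bag; and for each vertex v the set of bags containing v is connected in the bag tree. The decomposition is therefore valid. The largest bag has 3 vertices, so the width is 2.

Yes; width 2.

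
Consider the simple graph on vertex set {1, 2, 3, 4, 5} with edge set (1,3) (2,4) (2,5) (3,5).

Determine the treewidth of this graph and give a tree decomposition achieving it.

The largest bag has 2 vertices, giving width 1; this decomposition certifies tw(G) ≤ 1. Since G has at least one edge (e.g. 4–2), it is not an edgeless graph, so tw(G) ≥ 1. Combining the bounds, tw(G) = 1.

Treewidth 1.
One such decomposition:
Bags: B1 = {2, 4}  B2 = {2, 5}  B3 = {3, 5}  B4 = {1, 3}
Tree: B1–B2, B2–B3, B3–B4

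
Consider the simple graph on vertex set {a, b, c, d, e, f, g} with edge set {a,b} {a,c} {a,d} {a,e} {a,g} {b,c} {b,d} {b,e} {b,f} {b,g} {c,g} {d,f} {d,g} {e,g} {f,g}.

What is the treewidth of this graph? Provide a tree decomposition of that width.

Treewidth 3.
Bags: B1 = {a, b, c, g}  B2 = {a, b, e, g}  B3 = {a, b, d, g}  B4 = {b, d, f, g}
Tree: B1–B2, B2–B3, B3–B4

The largest bag has 4 vertices, giving width 3; this decomposition certifies tw(G) ≤ 3. On the other hand G contains the 4-clique {a, b, d, g}. A clique must lie in a single bag of any decomposition, so no decomposition can have width below 3. Therefore the treewidth is 3.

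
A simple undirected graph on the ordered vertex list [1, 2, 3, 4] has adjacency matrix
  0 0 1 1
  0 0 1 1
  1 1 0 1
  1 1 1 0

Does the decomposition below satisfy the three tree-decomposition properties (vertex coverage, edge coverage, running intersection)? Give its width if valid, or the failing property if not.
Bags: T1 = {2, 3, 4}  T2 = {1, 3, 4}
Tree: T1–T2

Vertex coverage: the bags together contain {1, 2, 3, 4}, the full vertex set. Edge coverage: each edge of G has both endpoints in at least one bag. Running intersection: for every vertex, the bags containing it form a connected subtree. All three properties hold, so this is a valid tree decomposition of width max|bag| − 1 = 2, and hence tw(G) ≤ 2.

Yes; width 2.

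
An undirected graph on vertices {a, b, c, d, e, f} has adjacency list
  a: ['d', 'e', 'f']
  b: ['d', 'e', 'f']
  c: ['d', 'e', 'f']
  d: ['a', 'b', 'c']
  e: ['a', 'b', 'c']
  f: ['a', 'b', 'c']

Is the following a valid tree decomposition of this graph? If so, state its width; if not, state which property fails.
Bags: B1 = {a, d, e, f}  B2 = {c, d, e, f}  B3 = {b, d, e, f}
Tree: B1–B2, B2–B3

Yes; width 3.

Checking the three conditions: (i) the bags cover all of {a, b, c, d, e, f}; (ii) for each edge, some bag contains both endpoints; (iii) the bags containing any fixed vertex form a subtree. All hold, so the decomposition is valid with width 4 − 1 = 3.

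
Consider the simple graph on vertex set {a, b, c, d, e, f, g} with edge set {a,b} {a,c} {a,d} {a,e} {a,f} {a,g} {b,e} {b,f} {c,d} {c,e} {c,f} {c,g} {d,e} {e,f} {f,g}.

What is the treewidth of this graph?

3

A width-3 tree decomposition is:
Bags: B1 = {a, c, e, f}  B2 = {a, c, d, e}  B3 = {a, b, e, f}  B4 = {a, c, f, g}
Tree: B1–B2, B1–B3, B1–B4
Every bag has size at most 4, so the width is 4 − 1 = 3 and tw(G) ≤ 3. Conversely, {a, c, d, e} is a clique of size 4, and the vertices of any clique must share a bag in every tree decomposition; so some bag has ≥ 4 vertices and tw(G) ≥ 3. Hence tw(G) = 3 exactly.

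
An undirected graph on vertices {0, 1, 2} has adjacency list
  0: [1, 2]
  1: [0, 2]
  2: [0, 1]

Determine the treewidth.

2

A width-2 tree decomposition is:
Bags: B1 = {0, 1, 2}
Tree: (single bag)
With just one bag of size 3, the width is 3 − 1 = 2, so tw(G) ≤ 2. For the lower bound, the 3 vertices {0, 1, 2} are pairwise adjacent, and any tree decomposition puts a clique entirely inside one bag — forcing width ≥ 2. Therefore the treewidth is 2.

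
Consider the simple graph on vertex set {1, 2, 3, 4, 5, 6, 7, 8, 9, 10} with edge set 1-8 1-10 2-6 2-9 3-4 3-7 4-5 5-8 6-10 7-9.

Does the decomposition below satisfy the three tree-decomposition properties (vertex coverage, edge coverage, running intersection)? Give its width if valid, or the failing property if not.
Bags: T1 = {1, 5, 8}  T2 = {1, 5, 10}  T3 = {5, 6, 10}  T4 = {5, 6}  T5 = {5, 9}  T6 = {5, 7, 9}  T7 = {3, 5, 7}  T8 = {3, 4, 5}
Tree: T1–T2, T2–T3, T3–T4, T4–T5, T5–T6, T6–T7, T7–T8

No — vertex 2 appears in no bag.

A tree decomposition must satisfy three properties: every vertex lies in some bag; for every edge, both endpoints lie together in some bag; and for every vertex, the bags containing it form a connected subtree. Here vertex 2 appears in no bag, so the decomposition is invalid.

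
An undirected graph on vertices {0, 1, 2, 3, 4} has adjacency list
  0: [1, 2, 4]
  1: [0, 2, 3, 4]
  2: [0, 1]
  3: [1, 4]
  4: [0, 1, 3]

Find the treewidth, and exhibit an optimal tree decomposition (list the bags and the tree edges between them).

Each bag holds 3 vertices, so the decomposition has width 2, which upper-bounds the treewidth. Conversely, {0, 1, 2} is a clique of size 3, and the vertices of any clique must share a bag in every tree decomposition; so some bag has ≥ 3 vertices and tw(G) ≥ 2. Combining the bounds, tw(G) = 2.

Treewidth 2.
One such decomposition:
Bags: B1 = {0, 1, 2}  B2 = {0, 1, 4}  B3 = {1, 3, 4}
Tree: B1–B2, B2–B3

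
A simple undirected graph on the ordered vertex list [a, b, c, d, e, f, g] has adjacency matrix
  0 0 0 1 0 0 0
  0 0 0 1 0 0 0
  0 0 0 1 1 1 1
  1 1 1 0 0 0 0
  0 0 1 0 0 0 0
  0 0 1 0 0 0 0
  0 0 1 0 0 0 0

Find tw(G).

A width-1 tree decomposition is:
Bags: B1 = {c, e}  B2 = {c, d}  B3 = {a, d}  B4 = {b, d}  B5 = {c, g}  B6 = {c, f}
Tree: B1–B2, B2–B3, B3–B4, B2–B5, B2–B6
Each bag holds 2 vertices, so the decomposition has width 1, which upper-bounds the treewidth. G has an edge, so its treewidth is at least 1. The upper and lower bounds meet at 1, so that is the treewidth.

1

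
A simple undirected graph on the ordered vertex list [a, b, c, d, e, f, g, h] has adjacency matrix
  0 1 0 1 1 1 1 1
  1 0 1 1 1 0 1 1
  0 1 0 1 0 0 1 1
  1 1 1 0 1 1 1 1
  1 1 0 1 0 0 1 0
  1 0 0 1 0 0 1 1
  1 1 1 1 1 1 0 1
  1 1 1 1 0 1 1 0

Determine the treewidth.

A width-4 tree decomposition is:
Bags: B1 = {a, b, d, e, g}  B2 = {a, b, d, g, h}  B3 = {b, c, d, g, h}  B4 = {a, d, f, g, h}
Tree: B1–B2, B2–B3, B2–B4
Each bag holds 5 vertices, so the decomposition has width 4, which upper-bounds the treewidth. Conversely, {a, b, d, e, g} is a clique of size 5, and the vertices of any clique must share a bag in every tree decomposition; so some bag has ≥ 5 vertices and tw(G) ≥ 4. Combining the bounds, tw(G) = 4.

4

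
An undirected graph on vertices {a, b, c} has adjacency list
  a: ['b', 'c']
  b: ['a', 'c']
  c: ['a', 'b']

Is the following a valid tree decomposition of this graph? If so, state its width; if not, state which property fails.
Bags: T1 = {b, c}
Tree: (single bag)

No — vertex a appears in no bag.

A tree decomposition must satisfy three properties: every vertex lies in some bag; for every edge, both endpoints lie together in some bag; and for every vertex, the bags containing it form a connected subtree. Here vertex a appears in no bag, so the decomposition is invalid.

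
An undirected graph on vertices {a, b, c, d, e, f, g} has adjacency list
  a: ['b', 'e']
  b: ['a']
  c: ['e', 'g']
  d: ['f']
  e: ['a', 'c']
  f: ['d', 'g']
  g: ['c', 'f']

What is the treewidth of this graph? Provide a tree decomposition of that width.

Treewidth 1.
Bags: B1 = {d, f}  B2 = {f, g}  B3 = {c, g}  B4 = {c, e}  B5 = {a, e}  B6 = {a, b}
Tree: B1–B2, B2–B3, B3–B4, B4–B5, B5–B6

Every bag has size at most 2, so the width is 2 − 1 = 1 and tw(G) ≤ 1. Any graph with an edge has treewidth ≥ 1, and G has the edge d–f. Combining the bounds, tw(G) = 1.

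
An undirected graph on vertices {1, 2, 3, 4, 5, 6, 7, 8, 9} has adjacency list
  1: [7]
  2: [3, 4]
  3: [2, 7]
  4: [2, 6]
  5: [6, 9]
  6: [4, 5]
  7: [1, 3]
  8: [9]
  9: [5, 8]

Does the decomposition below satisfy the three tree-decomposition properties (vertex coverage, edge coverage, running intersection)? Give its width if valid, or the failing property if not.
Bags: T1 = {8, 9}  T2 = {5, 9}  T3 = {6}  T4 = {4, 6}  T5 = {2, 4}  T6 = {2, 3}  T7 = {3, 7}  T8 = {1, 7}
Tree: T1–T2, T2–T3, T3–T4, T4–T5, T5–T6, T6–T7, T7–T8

No — edge (5,6) lies in no bag.

A tree decomposition must satisfy three properties: every vertex lies in some bag; for every edge, both endpoints lie together in some bag; and for every vertex, the bags containing it form a connected subtree. Here edge (5,6) lies in no bag, so the decomposition is invalid.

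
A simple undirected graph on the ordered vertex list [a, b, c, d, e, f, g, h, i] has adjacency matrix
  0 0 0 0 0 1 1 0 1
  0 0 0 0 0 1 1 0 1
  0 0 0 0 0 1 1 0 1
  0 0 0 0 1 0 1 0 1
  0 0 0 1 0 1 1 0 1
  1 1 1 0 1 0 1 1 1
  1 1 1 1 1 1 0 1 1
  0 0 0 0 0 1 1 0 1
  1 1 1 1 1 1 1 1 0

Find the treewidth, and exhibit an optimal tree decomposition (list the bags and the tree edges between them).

Treewidth 3.
Bags: B1 = {e, f, g, i}  B2 = {d, e, g, i}  B3 = {b, f, g, i}  B4 = {f, g, h, i}  B5 = {c, f, g, i}  B6 = {a, f, g, i}
Tree: B1–B2, B1–B3, B3–B4, B4–B5, B5–B6

The largest bag has 4 vertices, giving width 3; this decomposition certifies tw(G) ≤ 3. For the lower bound, the 4 vertices {d, e, g, i} are pairwise adjacent, and any tree decomposition puts a clique entirely inside one bag — forcing width ≥ 3. Hence tw(G) = 3 exactly.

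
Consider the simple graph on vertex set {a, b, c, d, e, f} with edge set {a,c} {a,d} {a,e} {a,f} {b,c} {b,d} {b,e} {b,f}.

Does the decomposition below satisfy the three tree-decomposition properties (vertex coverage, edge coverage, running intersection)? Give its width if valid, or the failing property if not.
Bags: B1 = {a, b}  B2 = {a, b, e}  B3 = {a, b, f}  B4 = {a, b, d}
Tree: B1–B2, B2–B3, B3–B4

A tree decomposition must satisfy three properties: every vertex lies in some bag; for every edge, both endpoints lie together in some bag; and for every vertex, the bags containing it form a connected subtree. Here vertex c appears in no bag, so the decomposition is invalid.

No — vertex c appears in no bag.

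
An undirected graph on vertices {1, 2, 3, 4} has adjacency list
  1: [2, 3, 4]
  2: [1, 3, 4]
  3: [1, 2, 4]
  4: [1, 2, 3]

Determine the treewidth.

A width-3 tree decomposition is:
Bags: B1 = {1, 2, 3, 4}
Tree: (single bag)
With just one bag of size 4, the width is 4 − 1 = 3, so tw(G) ≤ 3. For the lower bound, the 4 vertices {1, 2, 3, 4} are pairwise adjacent, and any tree decomposition puts a clique entirely inside one bag — forcing width ≥ 3. The upper and lower bounds meet at 3, so that is the treewidth.

3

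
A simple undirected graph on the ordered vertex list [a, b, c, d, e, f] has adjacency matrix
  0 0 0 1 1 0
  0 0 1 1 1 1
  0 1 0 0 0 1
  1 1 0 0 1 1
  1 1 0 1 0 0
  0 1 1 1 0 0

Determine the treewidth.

A width-2 tree decomposition is:
Bags: B1 = {b, d, f}  B2 = {b, d, e}  B3 = {b, c, f}  B4 = {a, d, e}
Tree: B1–B2, B1–B3, B2–B4
Every bag has size at most 3, so the width is 3 − 1 = 2 and tw(G) ≤ 2. For the lower bound, the 3 vertices {a, d, e} are pairwise adjacent, and any tree decomposition puts a clique entirely inside one bag — forcing width ≥ 2. Combining the bounds, tw(G) = 2.

2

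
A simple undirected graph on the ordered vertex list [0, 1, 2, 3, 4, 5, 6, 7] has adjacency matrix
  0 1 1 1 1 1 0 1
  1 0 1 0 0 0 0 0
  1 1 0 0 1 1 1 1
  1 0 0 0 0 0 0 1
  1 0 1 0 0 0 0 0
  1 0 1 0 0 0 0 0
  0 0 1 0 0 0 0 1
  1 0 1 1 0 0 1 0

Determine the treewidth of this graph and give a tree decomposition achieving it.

Every bag has size at most 3, so the width is 3 − 1 = 2 and tw(G) ≤ 2. On the other hand G contains the 3-clique {0, 1, 2}. A clique must lie in a single bag of any decomposition, so no decomposition can have width below 2. The upper and lower bounds meet at 2, so that is the treewidth.

Treewidth 2.
One such decomposition:
Bags: B1 = {0, 2, 7}  B2 = {2, 6, 7}  B3 = {0, 1, 2}  B4 = {0, 2, 5}  B5 = {0, 3, 7}  B6 = {0, 2, 4}
Tree: B1–B2, B1–B3, B3–B4, B1–B5, B1–B6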